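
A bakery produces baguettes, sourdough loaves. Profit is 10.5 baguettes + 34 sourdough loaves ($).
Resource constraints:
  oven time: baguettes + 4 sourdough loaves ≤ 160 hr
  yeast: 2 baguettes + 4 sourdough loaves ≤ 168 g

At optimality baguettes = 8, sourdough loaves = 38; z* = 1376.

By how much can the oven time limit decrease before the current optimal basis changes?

76

Binding constraints: oven time, yeast. The basis is B = [[1,4],[2,4]] with det -4.
Per unit decrease in oven time, x* moves by d = (1, -0.5).
The basis stays optimal until sourdough loaves reaches 0; allowable decrease = 76 hr.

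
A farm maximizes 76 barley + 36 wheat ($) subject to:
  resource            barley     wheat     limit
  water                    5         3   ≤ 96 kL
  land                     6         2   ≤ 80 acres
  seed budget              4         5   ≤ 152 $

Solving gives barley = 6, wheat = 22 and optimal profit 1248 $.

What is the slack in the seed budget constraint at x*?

seed budget used = 4·6 + 5·22 = 134; slack = 152 − 134 = 18.

18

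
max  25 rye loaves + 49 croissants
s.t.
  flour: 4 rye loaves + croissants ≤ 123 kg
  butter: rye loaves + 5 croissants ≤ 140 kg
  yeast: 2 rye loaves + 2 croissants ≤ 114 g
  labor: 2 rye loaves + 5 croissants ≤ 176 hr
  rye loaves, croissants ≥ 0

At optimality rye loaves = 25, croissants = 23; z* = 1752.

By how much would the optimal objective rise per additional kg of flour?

4

Binding: flour and butter. Non-binding: yeast (18 unused), labor (11 unused).
Slack constraints have shadow price 0 (complementary slackness).
The binding rows give the dual system: 4·y_flour + 1·y_butter = 25 and 1·y_flour + 5·y_butter = 49.
This yields shadow prices y_flour = 4, y_butter = 9.
Shadow price of flour = 4.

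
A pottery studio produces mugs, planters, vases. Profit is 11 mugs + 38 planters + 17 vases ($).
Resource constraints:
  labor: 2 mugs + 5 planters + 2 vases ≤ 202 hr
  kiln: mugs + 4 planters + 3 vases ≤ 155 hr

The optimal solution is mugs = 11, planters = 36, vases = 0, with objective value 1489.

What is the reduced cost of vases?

At the optimum: labor uses 202 of 202 (binding); kiln uses 155 of 155 (binding).
From A_Bᵀ y = c: 2·y_labor + 1·y_kiln = 11; 5·y_labor + 4·y_kiln = 38.
→ y_labor = 2 and y_kiln = 7.
Reduced cost of vases: c₃ − yᵀa₃ = 17 − (2·2 + 7·3) = 17 − 25 = -8.

-8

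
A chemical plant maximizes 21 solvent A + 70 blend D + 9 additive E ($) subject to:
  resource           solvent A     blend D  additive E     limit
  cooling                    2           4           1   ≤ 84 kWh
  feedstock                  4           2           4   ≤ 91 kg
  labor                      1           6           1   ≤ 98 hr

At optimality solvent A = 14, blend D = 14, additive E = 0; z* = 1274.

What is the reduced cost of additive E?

-5

At the optimum: cooling uses 84 of 84 (binding); feedstock uses 84 of 91 (slack = 7); labor uses 98 of 98 (binding).
By complementary slackness, y = 0 for the non-binding constraint.
From A_Bᵀ y = c: 2·y_cooling + 1·y_labor = 21; 4·y_cooling + 6·y_labor = 70.
→ y_cooling = 7 and y_labor = 7.
Reduced cost of additive E: c₃ − yᵀa₃ = 9 − (7·1 + 7·1) = 9 − 14 = -5.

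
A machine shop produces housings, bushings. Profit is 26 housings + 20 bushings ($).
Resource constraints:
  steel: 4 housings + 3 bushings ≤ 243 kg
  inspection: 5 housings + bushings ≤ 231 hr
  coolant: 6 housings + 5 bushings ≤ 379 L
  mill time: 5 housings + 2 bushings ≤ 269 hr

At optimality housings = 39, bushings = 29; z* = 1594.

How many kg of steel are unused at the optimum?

steel used = 4·39 + 3·29 = 243; slack = 243 − 243 = 0.

0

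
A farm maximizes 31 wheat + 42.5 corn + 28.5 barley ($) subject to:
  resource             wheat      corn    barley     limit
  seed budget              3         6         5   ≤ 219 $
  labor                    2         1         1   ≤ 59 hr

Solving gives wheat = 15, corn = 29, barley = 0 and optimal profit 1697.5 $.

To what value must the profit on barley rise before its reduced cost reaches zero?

At the optimum: seed budget uses 219 of 219 (binding); labor uses 59 of 59 (binding).
The binding rows give the dual system: 3·y_seed budget + 2·y_labor = 31 and 6·y_seed budget + 1·y_labor = 42.5.
Solving: y_seed budget = 6, y_labor = 6.5.
barley enters the basis when its profit ≥ yᵀa₃ = 6·5 + 6.5·1 = 36.5.

36.5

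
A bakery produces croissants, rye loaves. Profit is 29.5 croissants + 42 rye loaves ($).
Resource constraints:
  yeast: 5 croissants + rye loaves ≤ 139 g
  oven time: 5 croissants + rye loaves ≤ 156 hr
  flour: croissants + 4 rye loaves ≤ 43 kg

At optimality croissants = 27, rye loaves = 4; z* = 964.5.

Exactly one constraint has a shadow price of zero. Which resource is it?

oven time

yeast: 139/139 (binding)
oven time: 139/156 (slack 17)
flour: 43/43 (binding)
By complementary slackness, a constraint with positive slack has shadow price 0 → oven time.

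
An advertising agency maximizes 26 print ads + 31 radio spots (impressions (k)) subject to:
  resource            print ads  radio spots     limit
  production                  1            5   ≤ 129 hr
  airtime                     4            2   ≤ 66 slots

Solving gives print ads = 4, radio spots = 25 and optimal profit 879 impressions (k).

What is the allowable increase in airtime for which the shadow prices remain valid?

450

Binding constraints: production, airtime. The basis is B = [[1,5],[4,2]] with det -18.
Per unit increase in airtime, x* moves by d = (0.2778, -0.0556).
The basis stays optimal until radio spots reaches 0; allowable increase = 450 slots.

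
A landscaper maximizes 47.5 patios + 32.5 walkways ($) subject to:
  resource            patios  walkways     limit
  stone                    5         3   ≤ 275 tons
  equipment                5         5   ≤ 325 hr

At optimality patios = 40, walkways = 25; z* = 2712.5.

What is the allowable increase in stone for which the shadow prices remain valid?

Binding constraints: stone, equipment. The basis is B = [[5,3],[5,5]] with det 10.
Per unit increase in stone, x* moves by d = (0.5, -0.5).
The basis stays optimal until walkways reaches 0; allowable increase = 50 tons.

50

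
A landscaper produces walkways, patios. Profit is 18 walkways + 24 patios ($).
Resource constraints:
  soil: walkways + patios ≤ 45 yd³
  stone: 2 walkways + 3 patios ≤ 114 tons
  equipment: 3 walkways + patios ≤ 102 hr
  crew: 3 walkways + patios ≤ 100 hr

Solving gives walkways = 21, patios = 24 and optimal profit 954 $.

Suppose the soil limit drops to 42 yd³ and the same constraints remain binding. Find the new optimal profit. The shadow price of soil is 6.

Δb = -3, so new z* = 954 + (6)·(-3) = 954 − 18 = 936.

936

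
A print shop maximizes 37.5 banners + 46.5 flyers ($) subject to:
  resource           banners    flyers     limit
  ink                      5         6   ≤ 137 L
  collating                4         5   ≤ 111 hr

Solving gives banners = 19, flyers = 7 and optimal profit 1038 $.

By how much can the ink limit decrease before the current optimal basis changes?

Binding constraints: ink, collating. The basis is B = [[5,6],[4,5]] with det 1.
Per unit decrease in ink, x* moves by d = (-5, 4).
The basis stays optimal until banners reaches 0; allowable decrease = 3.8 L.

3.8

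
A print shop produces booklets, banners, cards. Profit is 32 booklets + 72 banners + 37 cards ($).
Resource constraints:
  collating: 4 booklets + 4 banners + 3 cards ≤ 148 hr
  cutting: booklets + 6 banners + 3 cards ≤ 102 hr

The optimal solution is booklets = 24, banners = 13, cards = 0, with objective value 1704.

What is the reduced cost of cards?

-5

Check each constraint at x*: collating 148/148 (tight); cutting 102/102 (tight).
From A_Bᵀ y = c: 4·y_collating + 1·y_cutting = 32; 4·y_collating + 6·y_cutting = 72.
This yields shadow prices y_collating = 6, y_cutting = 8.
Reduced cost of cards: c₃ − yᵀa₃ = 37 − (6·3 + 8·3) = 37 − 42 = -5.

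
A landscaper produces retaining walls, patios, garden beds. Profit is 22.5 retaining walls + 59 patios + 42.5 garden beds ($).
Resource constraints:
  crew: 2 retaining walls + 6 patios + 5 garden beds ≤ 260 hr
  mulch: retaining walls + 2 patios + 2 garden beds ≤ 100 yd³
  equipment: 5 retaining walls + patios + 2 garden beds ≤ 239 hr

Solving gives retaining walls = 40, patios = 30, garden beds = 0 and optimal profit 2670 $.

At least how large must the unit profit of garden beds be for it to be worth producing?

52

Binding: crew and mulch. Non-binding: equipment (9 unused).
Slack constraints have shadow price 0 (complementary slackness).
The binding rows give the dual system: 2·y_crew + 1·y_mulch = 22.5 and 6·y_crew + 2·y_mulch = 59.
This yields shadow prices y_crew = 7, y_mulch = 8.5.
garden beds enters the basis when its profit ≥ yᵀa₃ = 7·5 + 8.5·2 = 52.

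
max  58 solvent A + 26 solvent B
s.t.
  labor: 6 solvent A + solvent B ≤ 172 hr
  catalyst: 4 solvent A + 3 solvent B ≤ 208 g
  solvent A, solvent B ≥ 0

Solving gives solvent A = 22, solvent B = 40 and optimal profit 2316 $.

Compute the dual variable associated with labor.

5

At the optimum: labor uses 172 of 172 (binding); catalyst uses 208 of 208 (binding).
The binding rows give the dual system: 6·y_labor + 4·y_catalyst = 58 and 1·y_labor + 3·y_catalyst = 26.
→ y_labor = 5 and y_catalyst = 7.
Shadow price of labor = 5.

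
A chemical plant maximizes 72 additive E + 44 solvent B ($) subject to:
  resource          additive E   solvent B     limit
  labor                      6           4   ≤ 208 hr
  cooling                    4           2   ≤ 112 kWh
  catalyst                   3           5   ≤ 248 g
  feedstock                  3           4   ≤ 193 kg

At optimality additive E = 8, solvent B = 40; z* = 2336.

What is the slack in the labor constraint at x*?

labor used = 6·8 + 4·40 = 208; slack = 208 − 208 = 0.

0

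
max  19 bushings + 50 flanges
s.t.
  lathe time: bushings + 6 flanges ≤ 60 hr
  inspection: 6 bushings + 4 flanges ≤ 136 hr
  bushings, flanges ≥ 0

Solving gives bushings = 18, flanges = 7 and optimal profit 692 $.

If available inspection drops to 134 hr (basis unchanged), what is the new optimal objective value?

688

At the optimum: lathe time uses 60 of 60 (binding); inspection uses 136 of 136 (binding).
The binding rows give the dual system: 1·y_lathe time + 6·y_inspection = 19 and 6·y_lathe time + 4·y_inspection = 50.
→ y_lathe time = 7 and y_inspection = 2.
Δz = y_inspection·Δb = 2 × (-2) = -4, so new z* = 692 − 4 = 688.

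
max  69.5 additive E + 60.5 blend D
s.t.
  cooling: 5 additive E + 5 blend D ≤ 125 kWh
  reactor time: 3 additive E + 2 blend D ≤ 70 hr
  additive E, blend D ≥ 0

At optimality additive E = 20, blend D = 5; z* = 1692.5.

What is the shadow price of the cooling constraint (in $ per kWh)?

8.5

At the optimum: cooling uses 125 of 125 (binding); reactor time uses 70 of 70 (binding).
From A_Bᵀ y = c: 5·y_cooling + 3·y_reactor time = 69.5; 5·y_cooling + 2·y_reactor time = 60.5.
This yields shadow prices y_cooling = 8.5, y_reactor time = 9.
Shadow price of cooling = 8.5.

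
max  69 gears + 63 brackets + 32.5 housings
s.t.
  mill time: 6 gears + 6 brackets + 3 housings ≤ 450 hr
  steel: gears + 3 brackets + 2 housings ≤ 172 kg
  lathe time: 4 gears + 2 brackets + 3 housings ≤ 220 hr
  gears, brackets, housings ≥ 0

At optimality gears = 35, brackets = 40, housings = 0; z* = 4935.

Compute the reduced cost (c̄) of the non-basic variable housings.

-5

Binding: mill time and lathe time. Non-binding: steel (17 unused).
Since steel is not tight, its dual is 0.
The binding rows give the dual system: 6·y_mill time + 4·y_lathe time = 69 and 6·y_mill time + 2·y_lathe time = 63.
This yields shadow prices y_mill time = 9.5, y_lathe time = 3.
Reduced cost of housings: c₃ − yᵀa₃ = 32.5 − (9.5·3 + 3·3) = 32.5 − 37.5 = -5.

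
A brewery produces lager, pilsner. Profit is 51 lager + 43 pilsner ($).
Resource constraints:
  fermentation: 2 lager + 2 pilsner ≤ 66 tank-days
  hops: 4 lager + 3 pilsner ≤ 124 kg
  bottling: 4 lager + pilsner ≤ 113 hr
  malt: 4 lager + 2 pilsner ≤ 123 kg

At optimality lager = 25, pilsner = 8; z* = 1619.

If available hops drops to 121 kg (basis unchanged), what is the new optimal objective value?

At the optimum: fermentation uses 66 of 66 (binding); hops uses 124 of 124 (binding); bottling uses 108 of 113 (slack = 5); malt uses 116 of 123 (slack = 7).
Since bottling, malt are not tight, their duals are 0.
Dual feasibility on the basic columns requires 2·y_fermentation + 4·y_hops = 51, 2·y_fermentation + 3·y_hops = 43.
Solving: y_fermentation = 9.5, y_hops = 8.
Δz = y_hops·Δb = 8 × (-3) = -24, so new z* = 1619 − 24 = 1595.

1595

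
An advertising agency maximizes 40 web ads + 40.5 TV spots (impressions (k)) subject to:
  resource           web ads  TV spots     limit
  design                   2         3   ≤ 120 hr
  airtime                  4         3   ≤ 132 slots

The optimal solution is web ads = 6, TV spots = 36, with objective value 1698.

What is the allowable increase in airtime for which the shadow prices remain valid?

Binding constraints: design, airtime. The basis is B = [[2,3],[4,3]] with det -6.
Per unit increase in airtime, x* moves by d = (0.5, -0.3333).
The basis stays optimal until TV spots reaches 0; allowable increase = 108 slots.

108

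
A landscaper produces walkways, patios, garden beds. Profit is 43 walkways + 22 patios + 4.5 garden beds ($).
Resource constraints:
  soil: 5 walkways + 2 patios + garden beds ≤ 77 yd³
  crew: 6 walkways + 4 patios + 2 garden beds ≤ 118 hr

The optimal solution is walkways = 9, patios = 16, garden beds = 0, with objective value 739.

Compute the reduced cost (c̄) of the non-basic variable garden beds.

-6.5

Check each constraint at x*: soil 77/77 (tight); crew 118/118 (tight).
Dual feasibility on the basic columns requires 5·y_soil + 6·y_crew = 43, 2·y_soil + 4·y_crew = 22.
→ y_soil = 5 and y_crew = 3.
Reduced cost of garden beds: c₃ − yᵀa₃ = 4.5 − (5·1 + 3·2) = 4.5 − 11 = -6.5.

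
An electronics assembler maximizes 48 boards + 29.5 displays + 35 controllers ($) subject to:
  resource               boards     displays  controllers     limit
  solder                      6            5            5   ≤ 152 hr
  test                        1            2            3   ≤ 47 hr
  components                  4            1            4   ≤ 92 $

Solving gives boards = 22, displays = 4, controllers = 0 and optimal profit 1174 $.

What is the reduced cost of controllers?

Binding: solder and components. Non-binding: test (17 unused).
Since test is not tight, its dual is 0.
From A_Bᵀ y = c: 6·y_solder + 4·y_components = 48; 5·y_solder + 1·y_components = 29.5.
→ y_solder = 5 and y_components = 4.5.
Reduced cost of controllers: c₃ − yᵀa₃ = 35 − (5·5 + 4.5·4) = 35 − 43 = -8.

-8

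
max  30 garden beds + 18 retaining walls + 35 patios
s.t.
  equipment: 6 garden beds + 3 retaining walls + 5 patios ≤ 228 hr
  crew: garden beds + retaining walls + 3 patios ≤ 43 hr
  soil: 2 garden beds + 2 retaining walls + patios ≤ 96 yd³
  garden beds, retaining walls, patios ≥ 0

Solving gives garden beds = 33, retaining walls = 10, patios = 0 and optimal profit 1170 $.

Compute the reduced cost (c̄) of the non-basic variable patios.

-3

At the optimum: equipment uses 228 of 228 (binding); crew uses 43 of 43 (binding); soil uses 86 of 96 (slack = 10).
By complementary slackness, y = 0 for the non-binding constraint.
From A_Bᵀ y = c: 6·y_equipment + 1·y_crew = 30; 3·y_equipment + 1·y_crew = 18.
Solving: y_equipment = 4, y_crew = 6.
Reduced cost of patios: c₃ − yᵀa₃ = 35 − (4·5 + 6·3) = 35 − 38 = -3.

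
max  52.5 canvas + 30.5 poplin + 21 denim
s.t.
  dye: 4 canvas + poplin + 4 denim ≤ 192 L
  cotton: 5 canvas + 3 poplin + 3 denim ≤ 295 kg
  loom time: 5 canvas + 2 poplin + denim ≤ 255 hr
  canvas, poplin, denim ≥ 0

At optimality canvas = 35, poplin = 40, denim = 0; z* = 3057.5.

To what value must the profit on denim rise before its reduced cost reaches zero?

29.5

Binding: cotton and loom time. Non-binding: dye (12 unused).
Slack constraints have shadow price 0 (complementary slackness).
From A_Bᵀ y = c: 5·y_cotton + 5·y_loom time = 52.5; 3·y_cotton + 2·y_loom time = 30.5.
This yields shadow prices y_cotton = 9.5, y_loom time = 1.
denim enters the basis when its profit ≥ yᵀa₃ = 9.5·3 + 1·1 = 29.5.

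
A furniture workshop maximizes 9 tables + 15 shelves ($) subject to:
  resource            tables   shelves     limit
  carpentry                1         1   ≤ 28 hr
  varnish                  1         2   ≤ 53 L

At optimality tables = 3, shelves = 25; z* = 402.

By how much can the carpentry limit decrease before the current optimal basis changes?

Binding constraints: carpentry, varnish. The basis is B = [[1,1],[1,2]] with det 1.
Per unit decrease in carpentry, x* moves by d = (-2, 1).
The basis stays optimal until tables reaches 0; allowable decrease = 1.5 hr.

1.5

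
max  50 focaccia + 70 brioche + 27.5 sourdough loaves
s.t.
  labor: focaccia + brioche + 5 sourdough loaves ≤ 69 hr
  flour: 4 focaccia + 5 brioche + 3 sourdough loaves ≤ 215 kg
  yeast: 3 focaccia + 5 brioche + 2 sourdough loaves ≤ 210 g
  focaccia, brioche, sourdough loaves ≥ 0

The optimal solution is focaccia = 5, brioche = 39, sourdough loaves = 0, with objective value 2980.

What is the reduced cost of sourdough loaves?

-8.5

At the optimum: labor uses 44 of 69 (slack = 25); flour uses 215 of 215 (binding); yeast uses 210 of 210 (binding).
Slack constraints have shadow price 0 (complementary slackness).
From A_Bᵀ y = c: 4·y_flour + 3·y_yeast = 50; 5·y_flour + 5·y_yeast = 70.
→ y_flour = 8 and y_yeast = 6.
Reduced cost of sourdough loaves: c₃ − yᵀa₃ = 27.5 − (8·3 + 6·2) = 27.5 − 36 = -8.5.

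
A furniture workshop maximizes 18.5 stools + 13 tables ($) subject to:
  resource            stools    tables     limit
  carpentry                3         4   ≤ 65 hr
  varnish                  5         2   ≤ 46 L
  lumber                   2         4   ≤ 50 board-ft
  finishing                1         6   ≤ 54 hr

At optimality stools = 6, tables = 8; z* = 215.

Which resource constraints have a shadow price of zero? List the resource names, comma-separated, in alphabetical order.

carpentry, lumber

carpentry: 50/65 (slack 15)
varnish: 46/46 (binding)
lumber: 44/50 (slack 6)
finishing: 54/54 (binding)
By complementary slackness, a constraint with positive slack has shadow price 0 → carpentry, lumber.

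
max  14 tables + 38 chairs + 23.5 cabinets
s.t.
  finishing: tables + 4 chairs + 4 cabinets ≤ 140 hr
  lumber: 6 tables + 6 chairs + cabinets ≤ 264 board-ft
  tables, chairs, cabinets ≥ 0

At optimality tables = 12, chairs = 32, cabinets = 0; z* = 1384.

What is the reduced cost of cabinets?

-9.5

Both finishing and lumber are binding at x*.
The binding rows give the dual system: 1·y_finishing + 6·y_lumber = 14 and 4·y_finishing + 6·y_lumber = 38.
This yields shadow prices y_finishing = 8, y_lumber = 1.
Reduced cost of cabinets: c₃ − yᵀa₃ = 23.5 − (8·4 + 1·1) = 23.5 − 33 = -9.5.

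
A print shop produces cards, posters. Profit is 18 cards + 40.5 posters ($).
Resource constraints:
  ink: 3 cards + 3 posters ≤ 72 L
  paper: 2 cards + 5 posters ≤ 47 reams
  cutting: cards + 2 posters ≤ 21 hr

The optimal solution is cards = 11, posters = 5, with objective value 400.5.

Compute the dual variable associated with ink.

Check each constraint at x*: ink 48/72 (slack 24); paper 47/47 (tight); cutting 21/21 (tight).
By complementary slackness, y = 0 for the non-binding constraint.
The binding rows give the dual system: 2·y_paper + 1·y_cutting = 18 and 5·y_paper + 2·y_cutting = 40.5.
→ y_paper = 4.5 and y_cutting = 9.
Shadow price of ink = 0.

0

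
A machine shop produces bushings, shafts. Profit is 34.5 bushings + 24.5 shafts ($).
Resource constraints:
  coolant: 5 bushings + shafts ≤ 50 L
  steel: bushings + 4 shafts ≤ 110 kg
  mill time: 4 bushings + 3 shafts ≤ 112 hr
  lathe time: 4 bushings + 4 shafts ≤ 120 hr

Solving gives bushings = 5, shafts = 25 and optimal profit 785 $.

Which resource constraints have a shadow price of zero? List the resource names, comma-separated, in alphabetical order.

coolant: 50/50 (binding)
steel: 105/110 (slack 5)
mill time: 95/112 (slack 17)
lathe time: 120/120 (binding)
By complementary slackness, a constraint with positive slack has shadow price 0 → mill time, steel.

mill time, steel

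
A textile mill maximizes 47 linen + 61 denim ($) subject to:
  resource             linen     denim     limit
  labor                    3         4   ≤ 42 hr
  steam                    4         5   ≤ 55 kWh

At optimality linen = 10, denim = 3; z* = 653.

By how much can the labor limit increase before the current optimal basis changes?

Binding constraints: labor, steam. The basis is B = [[3,4],[4,5]] with det -1.
Per unit increase in labor, x* moves by d = (-5, 4).
The basis stays optimal until linen reaches 0; allowable increase = 2 hr.

2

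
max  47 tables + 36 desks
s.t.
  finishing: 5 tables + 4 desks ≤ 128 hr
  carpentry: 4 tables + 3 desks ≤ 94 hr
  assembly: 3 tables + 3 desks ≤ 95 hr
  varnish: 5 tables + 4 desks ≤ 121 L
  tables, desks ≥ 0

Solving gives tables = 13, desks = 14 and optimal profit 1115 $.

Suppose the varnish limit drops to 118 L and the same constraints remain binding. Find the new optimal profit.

1106

Check each constraint at x*: finishing 121/128 (slack 7); carpentry 94/94 (tight); assembly 81/95 (slack 14); varnish 121/121 (tight).
By complementary slackness, y = 0 for the non-binding constraints.
From A_Bᵀ y = c: 4·y_carpentry + 5·y_varnish = 47; 3·y_carpentry + 4·y_varnish = 36.
Solving: y_carpentry = 8, y_varnish = 3.
Δz = y_varnish·Δb = 3 × (-3) = -9, so new z* = 1115 − 9 = 1106.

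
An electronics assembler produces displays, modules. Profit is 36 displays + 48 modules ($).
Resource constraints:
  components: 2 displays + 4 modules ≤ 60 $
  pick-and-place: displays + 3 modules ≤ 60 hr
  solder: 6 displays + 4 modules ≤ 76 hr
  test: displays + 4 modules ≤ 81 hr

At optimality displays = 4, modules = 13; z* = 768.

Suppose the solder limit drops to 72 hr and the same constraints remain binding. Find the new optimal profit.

At the optimum: components uses 60 of 60 (binding); pick-and-place uses 43 of 60 (slack = 17); solder uses 76 of 76 (binding); test uses 56 of 81 (slack = 25).
By complementary slackness, y = 0 for the non-binding constraints.
From A_Bᵀ y = c: 2·y_components + 6·y_solder = 36; 4·y_components + 4·y_solder = 48.
→ y_components = 9 and y_solder = 3.
Δz = y_solder·Δb = 3 × (-4) = -12, so new z* = 768 − 12 = 756.

756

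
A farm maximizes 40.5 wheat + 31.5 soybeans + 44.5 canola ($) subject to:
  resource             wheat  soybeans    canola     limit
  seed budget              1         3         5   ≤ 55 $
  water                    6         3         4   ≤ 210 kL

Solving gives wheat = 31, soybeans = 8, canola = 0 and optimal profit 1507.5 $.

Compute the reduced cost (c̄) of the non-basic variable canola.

Check each constraint at x*: seed budget 55/55 (tight); water 210/210 (tight).
From A_Bᵀ y = c: 1·y_seed budget + 6·y_water = 40.5; 3·y_seed budget + 3·y_water = 31.5.
This yields shadow prices y_seed budget = 4.5, y_water = 6.
Reduced cost of canola: c₃ − yᵀa₃ = 44.5 − (4.5·5 + 6·4) = 44.5 − 46.5 = -2.

-2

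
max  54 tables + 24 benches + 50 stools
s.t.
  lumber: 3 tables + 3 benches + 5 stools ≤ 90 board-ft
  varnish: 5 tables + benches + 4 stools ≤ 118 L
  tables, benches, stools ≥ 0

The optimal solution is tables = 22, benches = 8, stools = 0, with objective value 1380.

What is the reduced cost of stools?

-7.5

Both lumber and varnish are binding at x*.
From A_Bᵀ y = c: 3·y_lumber + 5·y_varnish = 54; 3·y_lumber + 1·y_varnish = 24.
This yields shadow prices y_lumber = 5.5, y_varnish = 7.5.
Reduced cost of stools: c₃ − yᵀa₃ = 50 − (5.5·5 + 7.5·4) = 50 − 57.5 = -7.5.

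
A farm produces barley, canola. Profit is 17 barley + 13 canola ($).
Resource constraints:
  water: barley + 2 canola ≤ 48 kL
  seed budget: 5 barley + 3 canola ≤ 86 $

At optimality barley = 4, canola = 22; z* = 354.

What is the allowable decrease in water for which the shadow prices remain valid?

30.8

Binding constraints: water, seed budget. The basis is B = [[1,2],[5,3]] with det -7.
Per unit decrease in water, x* moves by d = (0.4286, -0.7143).
The basis stays optimal until canola reaches 0; allowable decrease = 30.8 kL.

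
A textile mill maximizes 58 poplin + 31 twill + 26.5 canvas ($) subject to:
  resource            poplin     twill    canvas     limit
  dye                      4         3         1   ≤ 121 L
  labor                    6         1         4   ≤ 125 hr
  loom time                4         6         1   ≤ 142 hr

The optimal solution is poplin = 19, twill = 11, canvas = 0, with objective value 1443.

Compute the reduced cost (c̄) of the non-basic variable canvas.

Binding: labor and loom time. Non-binding: dye (12 unused).
Slack constraints have shadow price 0 (complementary slackness).
The binding rows give the dual system: 6·y_labor + 4·y_loom time = 58 and 1·y_labor + 6·y_loom time = 31.
Solving: y_labor = 7, y_loom time = 4.
Reduced cost of canvas: c₃ − yᵀa₃ = 26.5 − (7·4 + 4·1) = 26.5 − 32 = -5.5.

-5.5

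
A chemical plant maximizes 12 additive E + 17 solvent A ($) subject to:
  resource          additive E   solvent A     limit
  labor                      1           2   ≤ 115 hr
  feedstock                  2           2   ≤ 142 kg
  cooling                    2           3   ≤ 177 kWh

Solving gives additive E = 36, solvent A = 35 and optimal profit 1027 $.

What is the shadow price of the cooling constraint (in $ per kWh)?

5

Check each constraint at x*: labor 106/115 (slack 9); feedstock 142/142 (tight); cooling 177/177 (tight).
Slack constraints have shadow price 0 (complementary slackness).
From A_Bᵀ y = c: 2·y_feedstock + 2·y_cooling = 12; 2·y_feedstock + 3·y_cooling = 17.
Solving: y_feedstock = 1, y_cooling = 5.
Shadow price of cooling = 5.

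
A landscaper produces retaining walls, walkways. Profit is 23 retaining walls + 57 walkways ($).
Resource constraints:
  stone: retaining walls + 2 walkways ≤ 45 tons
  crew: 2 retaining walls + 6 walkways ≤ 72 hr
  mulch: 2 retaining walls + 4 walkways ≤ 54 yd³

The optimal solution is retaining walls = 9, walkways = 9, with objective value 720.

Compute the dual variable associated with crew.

5.5

At the optimum: stone uses 27 of 45 (slack = 18); crew uses 72 of 72 (binding); mulch uses 54 of 54 (binding).
By complementary slackness, y = 0 for the non-binding constraint.
The binding rows give the dual system: 2·y_crew + 2·y_mulch = 23 and 6·y_crew + 4·y_mulch = 57.
→ y_crew = 5.5 and y_mulch = 6.
Shadow price of crew = 5.5.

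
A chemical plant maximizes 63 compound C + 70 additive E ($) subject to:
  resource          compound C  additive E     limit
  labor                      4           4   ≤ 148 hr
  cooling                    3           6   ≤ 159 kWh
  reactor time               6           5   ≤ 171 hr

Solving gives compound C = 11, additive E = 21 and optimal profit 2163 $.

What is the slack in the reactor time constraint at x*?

reactor time used = 6·11 + 5·21 = 171; slack = 171 − 171 = 0.

0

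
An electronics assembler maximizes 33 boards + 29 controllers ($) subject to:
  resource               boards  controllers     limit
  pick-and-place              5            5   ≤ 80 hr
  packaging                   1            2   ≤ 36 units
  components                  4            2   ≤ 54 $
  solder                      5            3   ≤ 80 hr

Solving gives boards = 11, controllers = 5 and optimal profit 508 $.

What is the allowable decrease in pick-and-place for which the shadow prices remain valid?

Binding constraints: pick-and-place, components. The basis is B = [[5,5],[4,2]] with det -10.
Per unit decrease in pick-and-place, x* moves by d = (0.2, -0.4).
The basis stays optimal until controllers reaches 0; allowable decrease = 12.5 hr.

12.5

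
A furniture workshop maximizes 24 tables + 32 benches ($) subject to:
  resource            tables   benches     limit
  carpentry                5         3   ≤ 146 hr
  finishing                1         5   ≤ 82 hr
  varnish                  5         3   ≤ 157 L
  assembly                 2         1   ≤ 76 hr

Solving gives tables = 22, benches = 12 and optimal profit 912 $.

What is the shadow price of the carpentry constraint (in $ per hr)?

Binding: carpentry and finishing. Non-binding: varnish (11 unused), assembly (20 unused).
Since varnish, assembly are not tight, their duals are 0.
The binding rows give the dual system: 5·y_carpentry + 1·y_finishing = 24 and 3·y_carpentry + 5·y_finishing = 32.
This yields shadow prices y_carpentry = 4, y_finishing = 4.
Shadow price of carpentry = 4.

4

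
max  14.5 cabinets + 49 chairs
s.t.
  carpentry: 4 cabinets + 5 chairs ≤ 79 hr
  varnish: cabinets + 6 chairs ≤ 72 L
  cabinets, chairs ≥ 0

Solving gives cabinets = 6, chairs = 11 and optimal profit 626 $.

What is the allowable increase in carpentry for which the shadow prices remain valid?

209

Binding constraints: carpentry, varnish. The basis is B = [[4,5],[1,6]] with det 19.
Per unit increase in carpentry, x* moves by d = (0.3158, -0.0526).
The basis stays optimal until chairs reaches 0; allowable increase = 209 hr.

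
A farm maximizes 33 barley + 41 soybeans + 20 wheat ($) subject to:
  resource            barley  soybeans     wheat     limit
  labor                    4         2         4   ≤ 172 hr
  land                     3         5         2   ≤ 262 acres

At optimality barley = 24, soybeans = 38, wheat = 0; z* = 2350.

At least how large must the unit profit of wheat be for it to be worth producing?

At the optimum: labor uses 172 of 172 (binding); land uses 262 of 262 (binding).
The binding rows give the dual system: 4·y_labor + 3·y_land = 33 and 2·y_labor + 5·y_land = 41.
Solving: y_labor = 3, y_land = 7.
wheat enters the basis when its profit ≥ yᵀa₃ = 3·4 + 7·2 = 26.

26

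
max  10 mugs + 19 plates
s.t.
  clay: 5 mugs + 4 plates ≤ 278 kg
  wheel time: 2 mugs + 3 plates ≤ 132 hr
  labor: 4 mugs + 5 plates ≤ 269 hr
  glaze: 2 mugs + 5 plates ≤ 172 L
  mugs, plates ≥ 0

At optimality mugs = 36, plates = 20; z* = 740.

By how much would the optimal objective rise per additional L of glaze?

2

Check each constraint at x*: clay 260/278 (slack 18); wheel time 132/132 (tight); labor 244/269 (slack 25); glaze 172/172 (tight).
Slack constraints have shadow price 0 (complementary slackness).
From A_Bᵀ y = c: 2·y_wheel time + 2·y_glaze = 10; 3·y_wheel time + 5·y_glaze = 19.
Solving: y_wheel time = 3, y_glaze = 2.
Shadow price of glaze = 2.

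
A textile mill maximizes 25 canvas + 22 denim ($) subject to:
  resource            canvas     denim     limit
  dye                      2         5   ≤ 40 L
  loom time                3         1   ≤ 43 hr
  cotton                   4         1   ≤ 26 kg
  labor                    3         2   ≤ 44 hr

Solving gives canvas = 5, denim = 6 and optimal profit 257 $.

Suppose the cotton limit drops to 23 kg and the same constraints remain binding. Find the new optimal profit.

Binding: dye and cotton. Non-binding: loom time (22 unused), labor (17 unused).
By complementary slackness, y = 0 for the non-binding constraints.
The binding rows give the dual system: 2·y_dye + 4·y_cotton = 25 and 5·y_dye + 1·y_cotton = 22.
This yields shadow prices y_dye = 3.5, y_cotton = 4.5.
Δz = y_cotton·Δb = 4.5 × (-3) = -13.5, so new z* = 257 − 13.5 = 243.5.

243.5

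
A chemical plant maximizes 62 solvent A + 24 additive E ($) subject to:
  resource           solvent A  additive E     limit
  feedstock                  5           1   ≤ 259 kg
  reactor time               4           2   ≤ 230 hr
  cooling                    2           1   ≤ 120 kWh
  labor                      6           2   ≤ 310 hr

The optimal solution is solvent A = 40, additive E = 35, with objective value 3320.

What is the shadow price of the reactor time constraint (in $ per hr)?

5

Check each constraint at x*: feedstock 235/259 (slack 24); reactor time 230/230 (tight); cooling 115/120 (slack 5); labor 310/310 (tight).
Slack constraints have shadow price 0 (complementary slackness).
Dual feasibility on the basic columns requires 4·y_reactor time + 6·y_labor = 62, 2·y_reactor time + 2·y_labor = 24.
→ y_reactor time = 5 and y_labor = 7.
Shadow price of reactor time = 5.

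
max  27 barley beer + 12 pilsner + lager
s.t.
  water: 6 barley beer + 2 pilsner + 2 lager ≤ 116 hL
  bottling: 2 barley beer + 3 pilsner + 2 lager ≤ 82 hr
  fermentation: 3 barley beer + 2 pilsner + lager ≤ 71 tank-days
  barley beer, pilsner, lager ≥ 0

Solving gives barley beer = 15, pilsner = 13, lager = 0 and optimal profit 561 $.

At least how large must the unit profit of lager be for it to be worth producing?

At the optimum: water uses 116 of 116 (binding); bottling uses 69 of 82 (slack = 13); fermentation uses 71 of 71 (binding).
By complementary slackness, y = 0 for the non-binding constraint.
From A_Bᵀ y = c: 6·y_water + 3·y_fermentation = 27; 2·y_water + 2·y_fermentation = 12.
This yields shadow prices y_water = 3, y_fermentation = 3.
lager enters the basis when its profit ≥ yᵀa₃ = 3·2 + 3·1 = 9.

9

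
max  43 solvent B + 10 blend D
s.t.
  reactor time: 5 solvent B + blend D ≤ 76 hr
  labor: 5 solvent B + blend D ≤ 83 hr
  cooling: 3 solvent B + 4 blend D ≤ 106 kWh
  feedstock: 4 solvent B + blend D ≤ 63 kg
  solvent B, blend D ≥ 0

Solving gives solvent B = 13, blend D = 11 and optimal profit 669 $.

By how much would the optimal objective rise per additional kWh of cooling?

Binding: reactor time and feedstock. Non-binding: labor (7 unused), cooling (23 unused).
By complementary slackness, y = 0 for the non-binding constraints.
Dual feasibility on the basic columns requires 5·y_reactor time + 4·y_feedstock = 43, 1·y_reactor time + 1·y_feedstock = 10.
This yields shadow prices y_reactor time = 3, y_feedstock = 7.
Shadow price of cooling = 0.

0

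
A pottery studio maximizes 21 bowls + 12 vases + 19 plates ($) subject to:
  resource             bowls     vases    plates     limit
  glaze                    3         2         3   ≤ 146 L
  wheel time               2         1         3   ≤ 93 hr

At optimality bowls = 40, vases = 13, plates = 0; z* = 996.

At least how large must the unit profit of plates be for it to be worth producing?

At the optimum: glaze uses 146 of 146 (binding); wheel time uses 93 of 93 (binding).
From A_Bᵀ y = c: 3·y_glaze + 2·y_wheel time = 21; 2·y_glaze + 1·y_wheel time = 12.
This yields shadow prices y_glaze = 3, y_wheel time = 6.
plates enters the basis when its profit ≥ yᵀa₃ = 3·3 + 6·3 = 27.

27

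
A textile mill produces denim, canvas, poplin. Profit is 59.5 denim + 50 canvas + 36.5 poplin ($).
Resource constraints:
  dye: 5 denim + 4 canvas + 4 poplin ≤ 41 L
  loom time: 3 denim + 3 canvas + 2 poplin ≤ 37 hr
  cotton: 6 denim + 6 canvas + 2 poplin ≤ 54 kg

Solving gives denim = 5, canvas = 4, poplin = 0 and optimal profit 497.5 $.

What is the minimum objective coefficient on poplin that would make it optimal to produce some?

At the optimum: dye uses 41 of 41 (binding); loom time uses 27 of 37 (slack = 10); cotton uses 54 of 54 (binding).
Since loom time is not tight, its dual is 0.
From A_Bᵀ y = c: 5·y_dye + 6·y_cotton = 59.5; 4·y_dye + 6·y_cotton = 50.
This yields shadow prices y_dye = 9.5, y_cotton = 2.
poplin enters the basis when its profit ≥ yᵀa₃ = 9.5·4 + 2·2 = 42.

42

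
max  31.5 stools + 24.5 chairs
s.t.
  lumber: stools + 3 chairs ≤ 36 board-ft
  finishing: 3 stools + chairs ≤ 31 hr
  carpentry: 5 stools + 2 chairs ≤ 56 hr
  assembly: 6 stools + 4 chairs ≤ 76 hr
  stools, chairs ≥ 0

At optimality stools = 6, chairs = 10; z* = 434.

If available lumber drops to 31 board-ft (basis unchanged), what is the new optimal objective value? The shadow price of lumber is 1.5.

426.5

Δb = -5, so new z* = 434 + (1.5)·(-5) = 434 − 7.5 = 426.5.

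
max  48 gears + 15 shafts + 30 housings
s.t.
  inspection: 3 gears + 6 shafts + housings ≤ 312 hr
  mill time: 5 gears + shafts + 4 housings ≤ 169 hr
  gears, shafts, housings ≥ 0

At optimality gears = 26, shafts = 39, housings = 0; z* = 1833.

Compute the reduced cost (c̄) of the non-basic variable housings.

At the optimum: inspection uses 312 of 312 (binding); mill time uses 169 of 169 (binding).
Dual feasibility on the basic columns requires 3·y_inspection + 5·y_mill time = 48, 6·y_inspection + 1·y_mill time = 15.
Solving: y_inspection = 1, y_mill time = 9.
Reduced cost of housings: c₃ − yᵀa₃ = 30 − (1·1 + 9·4) = 30 − 37 = -7.

-7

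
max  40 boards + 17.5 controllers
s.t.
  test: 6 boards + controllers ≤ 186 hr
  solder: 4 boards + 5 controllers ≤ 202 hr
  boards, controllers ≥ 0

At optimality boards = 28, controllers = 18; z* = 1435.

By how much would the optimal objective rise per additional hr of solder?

At the optimum: test uses 186 of 186 (binding); solder uses 202 of 202 (binding).
Dual feasibility on the basic columns requires 6·y_test + 4·y_solder = 40, 1·y_test + 5·y_solder = 17.5.
Solving: y_test = 5, y_solder = 2.5.
Shadow price of solder = 2.5.

2.5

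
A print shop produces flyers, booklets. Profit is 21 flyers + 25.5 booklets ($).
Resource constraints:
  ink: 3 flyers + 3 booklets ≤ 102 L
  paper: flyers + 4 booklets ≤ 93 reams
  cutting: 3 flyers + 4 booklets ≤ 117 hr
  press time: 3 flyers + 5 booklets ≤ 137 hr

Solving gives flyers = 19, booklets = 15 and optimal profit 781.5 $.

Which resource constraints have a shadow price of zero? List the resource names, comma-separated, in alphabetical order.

paper, press time

ink: 102/102 (binding)
paper: 79/93 (slack 14)
cutting: 117/117 (binding)
press time: 132/137 (slack 5)
By complementary slackness, a constraint with positive slack has shadow price 0 → paper, press time.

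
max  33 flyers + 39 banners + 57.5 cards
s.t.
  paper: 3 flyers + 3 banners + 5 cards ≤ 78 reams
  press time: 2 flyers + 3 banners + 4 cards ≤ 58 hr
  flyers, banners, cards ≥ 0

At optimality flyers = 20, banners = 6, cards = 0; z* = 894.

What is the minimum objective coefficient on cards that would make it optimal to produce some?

59

At the optimum: paper uses 78 of 78 (binding); press time uses 58 of 58 (binding).
From A_Bᵀ y = c: 3·y_paper + 2·y_press time = 33; 3·y_paper + 3·y_press time = 39.
This yields shadow prices y_paper = 7, y_press time = 6.
cards enters the basis when its profit ≥ yᵀa₃ = 7·5 + 6·4 = 59.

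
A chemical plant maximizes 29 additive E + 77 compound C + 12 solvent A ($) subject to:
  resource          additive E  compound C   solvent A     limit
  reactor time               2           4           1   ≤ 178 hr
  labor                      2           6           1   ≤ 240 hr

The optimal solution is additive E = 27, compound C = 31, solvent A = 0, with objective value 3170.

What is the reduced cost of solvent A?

-2.5

Both reactor time and labor are binding at x*.
Dual feasibility on the basic columns requires 2·y_reactor time + 2·y_labor = 29, 4·y_reactor time + 6·y_labor = 77.
Solving: y_reactor time = 5, y_labor = 9.5.
Reduced cost of solvent A: c₃ − yᵀa₃ = 12 − (5·1 + 9.5·1) = 12 − 14.5 = -2.5.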